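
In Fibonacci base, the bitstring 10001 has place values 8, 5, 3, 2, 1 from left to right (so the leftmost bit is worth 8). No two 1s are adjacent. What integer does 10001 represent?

9

Summing the place values of the 1 bits: 8 + 1 = 9.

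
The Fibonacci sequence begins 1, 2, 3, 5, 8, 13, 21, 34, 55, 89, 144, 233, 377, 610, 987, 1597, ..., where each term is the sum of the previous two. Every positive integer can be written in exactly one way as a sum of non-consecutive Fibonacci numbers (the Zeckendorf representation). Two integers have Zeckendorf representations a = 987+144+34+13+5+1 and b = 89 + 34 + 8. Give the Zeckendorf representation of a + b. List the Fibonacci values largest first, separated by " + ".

987 + 233 + 89 + 5 + 1

The two numbers are 1184 and 131, so their sum is 1315.
largest Fibonacci ≤ 1315 is 987; 1315 − 987 = 328
largest Fibonacci ≤ 328 is 233; 328 − 233 = 95
largest Fibonacci ≤ 95 is 89; 95 − 89 = 6
largest Fibonacci ≤ 6 is 5; 6 − 5 = 1
largest Fibonacci ≤ 1 is 1; 1 − 1 = 0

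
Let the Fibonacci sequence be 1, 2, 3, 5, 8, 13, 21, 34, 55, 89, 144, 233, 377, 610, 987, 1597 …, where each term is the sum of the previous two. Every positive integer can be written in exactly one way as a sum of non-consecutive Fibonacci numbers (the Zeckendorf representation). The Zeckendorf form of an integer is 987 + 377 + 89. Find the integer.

1453

987 + 377 + 89 = 1453.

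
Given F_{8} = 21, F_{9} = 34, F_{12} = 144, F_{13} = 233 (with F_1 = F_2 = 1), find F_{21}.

10946

By the addition formula F_{m+n} = F_m F_{n+1} + F_{m−1} F_n with m=9, n=12: F_{21} = 34·233 + 21·144 = 7922 + 3024 = 10946.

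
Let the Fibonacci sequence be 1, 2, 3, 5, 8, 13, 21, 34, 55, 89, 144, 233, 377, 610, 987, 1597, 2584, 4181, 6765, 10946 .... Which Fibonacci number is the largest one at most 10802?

6765

6765 ≤ 10802 < 10946, so the largest Fibonacci number not exceeding 10802 is 6765.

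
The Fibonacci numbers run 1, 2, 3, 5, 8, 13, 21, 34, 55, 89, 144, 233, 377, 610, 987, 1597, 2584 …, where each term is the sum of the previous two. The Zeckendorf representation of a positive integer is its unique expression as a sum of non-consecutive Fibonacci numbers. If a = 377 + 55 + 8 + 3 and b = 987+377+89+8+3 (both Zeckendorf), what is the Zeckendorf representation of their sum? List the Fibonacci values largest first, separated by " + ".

The two numbers are 443 and 1464, so their sum is 1907.
1907 − 1597 = 310
310 − 233 = 77
77 − 55 = 22
22 − 21 = 1
1 − 1 = 0

1597 + 233 + 55 + 21 + 1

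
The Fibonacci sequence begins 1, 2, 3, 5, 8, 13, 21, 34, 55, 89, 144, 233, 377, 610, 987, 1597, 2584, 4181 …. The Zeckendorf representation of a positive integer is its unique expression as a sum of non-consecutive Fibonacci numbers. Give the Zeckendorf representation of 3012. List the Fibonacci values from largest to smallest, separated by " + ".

subtract 2584 from 3012: 428 remains
subtract 377 from 428: 51 remains
subtract 34 from 51: 17 remains
subtract 13 from 17: 4 remains
subtract 3 from 4: 1 remains
subtract 1 from 1: 0 remains
So 3012 = 2584 + 377 + 34 + 13 + 3 + 1, with no two terms consecutive in the sequence.

2584 + 377 + 34 + 13 + 3 + 1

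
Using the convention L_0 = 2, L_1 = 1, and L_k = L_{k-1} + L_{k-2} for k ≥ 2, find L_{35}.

20633239

Iterating the recurrence up to L_{31} = 3010349 and L_{30} = 1860498:
L_{32} = L_{31} + L_{30} = 3010349 + 1860498 = 4870847
L_{33} = L_{32} + L_{31} = 4870847 + 3010349 = 7881196
L_{34} = L_{33} + L_{32} = 7881196 + 4870847 = 12752043
L_{35} = L_{34} + L_{33} = 12752043 + 7881196 = 20633239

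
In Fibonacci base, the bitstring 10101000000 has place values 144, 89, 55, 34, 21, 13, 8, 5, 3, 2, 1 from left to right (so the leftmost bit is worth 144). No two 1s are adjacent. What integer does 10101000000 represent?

Summing the place values of the 1 bits: 144 + 55 + 21 = 220.

220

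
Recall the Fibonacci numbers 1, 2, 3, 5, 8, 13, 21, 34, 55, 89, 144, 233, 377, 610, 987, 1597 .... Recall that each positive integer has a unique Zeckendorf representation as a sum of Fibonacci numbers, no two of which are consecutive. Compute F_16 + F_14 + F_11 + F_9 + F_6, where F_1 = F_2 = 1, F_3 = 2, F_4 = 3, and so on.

1495

F_16 + F_14 + F_11 + F_9 + F_6 = 987 + 377 + 89 + 34 + 8 = 1495.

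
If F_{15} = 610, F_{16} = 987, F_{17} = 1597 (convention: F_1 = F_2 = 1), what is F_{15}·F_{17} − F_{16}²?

1

610·1597 − 987² = 974170 − 974169 = 1. (Cassini's identity: F_{k−1}F_{k+1} − F_k² = (−1)^k.)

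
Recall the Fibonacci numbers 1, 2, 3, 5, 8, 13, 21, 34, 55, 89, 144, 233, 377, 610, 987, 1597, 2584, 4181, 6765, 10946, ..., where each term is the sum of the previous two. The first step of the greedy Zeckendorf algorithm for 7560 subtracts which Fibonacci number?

6765 ≤ 7560 < 10946, so the largest Fibonacci number not exceeding 7560 is 6765.

6765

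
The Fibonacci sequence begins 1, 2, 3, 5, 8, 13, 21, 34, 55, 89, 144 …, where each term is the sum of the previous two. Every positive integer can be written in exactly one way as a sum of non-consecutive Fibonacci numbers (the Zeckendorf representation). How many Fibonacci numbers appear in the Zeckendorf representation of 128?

3

Greedy algorithm:
89 ≤ 128 < 144, so take 89; remainder 39
34 ≤ 39 < 55, so take 34; remainder 5
5 ≤ 5 < 8, so take 5; remainder 0
128 = 89 + 34 + 5, which has 3 terms.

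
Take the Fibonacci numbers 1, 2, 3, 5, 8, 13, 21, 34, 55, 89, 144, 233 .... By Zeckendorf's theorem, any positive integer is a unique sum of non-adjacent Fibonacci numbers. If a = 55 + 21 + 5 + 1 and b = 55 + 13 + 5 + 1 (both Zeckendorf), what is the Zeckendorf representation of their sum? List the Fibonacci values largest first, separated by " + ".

The two numbers are 82 and 74, so their sum is 156.
take 144 (≤ 156); 156 − 144 = 12
take 8 (≤ 12); 12 − 8 = 4
take 3 (≤ 4); 4 − 3 = 1
take 1 (≤ 1); 1 − 1 = 0

144 + 8 + 3 + 1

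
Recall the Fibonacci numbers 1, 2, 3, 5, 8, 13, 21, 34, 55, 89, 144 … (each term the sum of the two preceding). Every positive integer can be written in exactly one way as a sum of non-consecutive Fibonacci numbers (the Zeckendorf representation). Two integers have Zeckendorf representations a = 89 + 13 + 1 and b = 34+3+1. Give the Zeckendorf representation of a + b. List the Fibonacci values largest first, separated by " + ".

The two numbers are 103 and 38, so their sum is 141.
Greedy algorithm:
141: greatest Fibonacci not exceeding it is 89, leaving 52
52: greatest Fibonacci not exceeding it is 34, leaving 18
18: greatest Fibonacci not exceeding it is 13, leaving 5
5: greatest Fibonacci not exceeding it is 5, leaving 0

89 + 34 + 13 + 5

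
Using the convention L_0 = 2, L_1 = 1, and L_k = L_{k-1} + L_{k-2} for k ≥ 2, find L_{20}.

15127

Iterating the recurrence up to L_{13} = 521 and L_{12} = 322:
L_{14} = L_{13} + L_{12} = 521 + 322 = 843
L_{15} = L_{14} + L_{13} = 843 + 521 = 1364
L_{16} = L_{15} + L_{14} = 1364 + 843 = 2207
L_{17} = L_{16} + L_{15} = 2207 + 1364 = 3571
L_{18} = L_{17} + L_{16} = 3571 + 2207 = 5778
L_{19} = L_{18} + L_{17} = 5778 + 3571 = 9349
L_{20} = L_{19} + L_{18} = 9349 + 5778 = 15127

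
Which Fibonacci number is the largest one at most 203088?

196418

196418 ≤ 203088 < 317811, so the largest Fibonacci number not exceeding 203088 is 196418.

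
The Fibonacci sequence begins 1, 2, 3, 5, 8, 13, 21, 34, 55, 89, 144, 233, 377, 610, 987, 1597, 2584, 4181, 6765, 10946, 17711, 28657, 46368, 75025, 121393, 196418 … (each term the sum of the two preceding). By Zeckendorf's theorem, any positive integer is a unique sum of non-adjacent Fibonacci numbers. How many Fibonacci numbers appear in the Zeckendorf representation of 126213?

subtract 121393 from 126213: 4820 remains
subtract 4181 from 4820: 639 remains
subtract 610 from 639: 29 remains
subtract 21 from 29: 8 remains
subtract 8 from 8: 0 remains
126213 = 121393 + 4181 + 610 + 21 + 8, which has 5 terms.

5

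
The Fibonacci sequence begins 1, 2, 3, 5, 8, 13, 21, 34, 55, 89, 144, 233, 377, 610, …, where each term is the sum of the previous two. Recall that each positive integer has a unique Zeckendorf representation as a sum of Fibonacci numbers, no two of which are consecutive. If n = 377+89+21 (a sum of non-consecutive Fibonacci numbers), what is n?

487

377+89+21 = 487.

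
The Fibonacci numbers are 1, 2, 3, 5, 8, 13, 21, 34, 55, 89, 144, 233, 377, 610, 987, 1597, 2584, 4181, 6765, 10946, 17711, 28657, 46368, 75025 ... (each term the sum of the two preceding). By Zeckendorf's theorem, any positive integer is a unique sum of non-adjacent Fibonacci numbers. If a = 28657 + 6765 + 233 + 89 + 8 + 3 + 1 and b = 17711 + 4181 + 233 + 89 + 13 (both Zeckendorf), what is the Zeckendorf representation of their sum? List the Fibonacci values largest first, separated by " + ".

The two numbers are 35756 and 22227, so their sum is 57983.
57983: greatest Fibonacci not exceeding it is 46368, leaving 11615
11615: greatest Fibonacci not exceeding it is 10946, leaving 669
669: greatest Fibonacci not exceeding it is 610, leaving 59
59: greatest Fibonacci not exceeding it is 55, leaving 4
4: greatest Fibonacci not exceeding it is 3, leaving 1
1: greatest Fibonacci not exceeding it is 1, leaving 0

46368 + 10946 + 610 + 55 + 3 + 1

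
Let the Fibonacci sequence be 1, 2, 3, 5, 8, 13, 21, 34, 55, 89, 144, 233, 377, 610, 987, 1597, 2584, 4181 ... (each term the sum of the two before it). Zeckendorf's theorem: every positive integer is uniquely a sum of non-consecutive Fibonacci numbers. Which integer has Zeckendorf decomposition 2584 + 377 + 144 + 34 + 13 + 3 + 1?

3156

2584 + 377 + 144 + 34 + 13 + 3 + 1 = 3156.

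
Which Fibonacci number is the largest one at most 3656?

2584

2584 ≤ 3656 < 4181, so the largest Fibonacci number not exceeding 3656 is 2584.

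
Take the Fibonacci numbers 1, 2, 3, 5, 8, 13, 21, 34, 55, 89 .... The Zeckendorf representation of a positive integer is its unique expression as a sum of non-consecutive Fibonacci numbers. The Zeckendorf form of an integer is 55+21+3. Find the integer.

79

55+21+3 = 79.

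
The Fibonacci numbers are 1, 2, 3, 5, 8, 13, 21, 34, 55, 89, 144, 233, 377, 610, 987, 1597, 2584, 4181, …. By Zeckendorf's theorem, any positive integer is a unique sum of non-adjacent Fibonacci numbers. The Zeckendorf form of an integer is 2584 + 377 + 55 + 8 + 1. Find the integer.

2584 + 377 + 55 + 8 + 1 = 3025.

3025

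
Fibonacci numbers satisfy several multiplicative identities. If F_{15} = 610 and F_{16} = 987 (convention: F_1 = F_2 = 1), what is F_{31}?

1346269

By F_{2k+1} = F_k² + F_{k+1}²: F_{31} = 610² + 987² = 372100 + 974169 = 1346269.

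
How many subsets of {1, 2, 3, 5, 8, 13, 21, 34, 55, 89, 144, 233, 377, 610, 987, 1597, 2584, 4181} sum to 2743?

Starting from the Zeckendorf form and repeatedly splitting a term F_k into F_{k−1} + F_{k−2} (when neither is already used) reaches every representation.
2743 = 2584+144+13+2 = 2584+144+8+5+2 = 2584+89+55+13+2 = 1597+987+144+13+2 = … (18 more), for 22 in all.

22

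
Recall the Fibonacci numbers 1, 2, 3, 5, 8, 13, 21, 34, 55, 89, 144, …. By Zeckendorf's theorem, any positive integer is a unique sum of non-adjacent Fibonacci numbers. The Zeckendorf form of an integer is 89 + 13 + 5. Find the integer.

89 + 13 + 5 = 107.

107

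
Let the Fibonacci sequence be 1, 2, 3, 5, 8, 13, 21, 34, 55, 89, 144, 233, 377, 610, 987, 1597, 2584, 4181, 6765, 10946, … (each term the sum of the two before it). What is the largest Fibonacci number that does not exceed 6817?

6765 ≤ 6817 < 10946, so the largest Fibonacci number not exceeding 6817 is 6765.

6765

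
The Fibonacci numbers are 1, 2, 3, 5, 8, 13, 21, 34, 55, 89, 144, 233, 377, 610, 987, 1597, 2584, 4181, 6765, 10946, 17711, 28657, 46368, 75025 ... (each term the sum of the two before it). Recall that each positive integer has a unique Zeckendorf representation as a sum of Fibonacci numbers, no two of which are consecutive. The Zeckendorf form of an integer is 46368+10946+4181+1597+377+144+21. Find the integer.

63634

46368+10946+4181+1597+377+144+21 = 63634.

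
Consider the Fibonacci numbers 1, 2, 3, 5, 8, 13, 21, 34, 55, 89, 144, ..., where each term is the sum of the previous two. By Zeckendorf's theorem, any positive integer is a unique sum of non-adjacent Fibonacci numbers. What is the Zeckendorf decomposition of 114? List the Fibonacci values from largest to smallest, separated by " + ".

89 + 21 + 3 + 1

Greedy algorithm:
114 − 89 = 25
25 − 21 = 4
4 − 3 = 1
1 − 1 = 0
So 114 = 89 + 21 + 3 + 1, with no two terms consecutive in the sequence.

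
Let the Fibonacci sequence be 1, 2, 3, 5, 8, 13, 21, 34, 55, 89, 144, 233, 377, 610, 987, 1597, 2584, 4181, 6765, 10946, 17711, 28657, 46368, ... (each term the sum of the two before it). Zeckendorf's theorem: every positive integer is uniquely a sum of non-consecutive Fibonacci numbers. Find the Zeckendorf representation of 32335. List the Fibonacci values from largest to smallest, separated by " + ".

28657 + 2584 + 987 + 89 + 13 + 5

largest Fibonacci ≤ 32335 is 28657; 32335 − 28657 = 3678
largest Fibonacci ≤ 3678 is 2584; 3678 − 2584 = 1094
largest Fibonacci ≤ 1094 is 987; 1094 − 987 = 107
largest Fibonacci ≤ 107 is 89; 107 − 89 = 18
largest Fibonacci ≤ 18 is 13; 18 − 13 = 5
largest Fibonacci ≤ 5 is 5; 5 − 5 = 0
So 32335 = 28657 + 2584 + 987 + 89 + 13 + 5, with no two terms consecutive in the sequence.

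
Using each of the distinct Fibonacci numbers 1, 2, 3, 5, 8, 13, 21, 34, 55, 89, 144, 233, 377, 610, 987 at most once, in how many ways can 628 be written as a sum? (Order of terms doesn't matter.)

13

Each representation comes from the Zeckendorf form by replacing some F_k with F_{k−1} + F_{k−2} where possible.
628 = 610+13+5 = 610+13+3+2 = 377+233+13+5 = … (10 more), for 13 in all.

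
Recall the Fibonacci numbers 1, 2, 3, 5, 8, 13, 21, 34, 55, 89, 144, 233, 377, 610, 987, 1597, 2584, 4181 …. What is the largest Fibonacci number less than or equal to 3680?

2584 ≤ 3680 < 4181, so the largest Fibonacci number not exceeding 3680 is 2584.

2584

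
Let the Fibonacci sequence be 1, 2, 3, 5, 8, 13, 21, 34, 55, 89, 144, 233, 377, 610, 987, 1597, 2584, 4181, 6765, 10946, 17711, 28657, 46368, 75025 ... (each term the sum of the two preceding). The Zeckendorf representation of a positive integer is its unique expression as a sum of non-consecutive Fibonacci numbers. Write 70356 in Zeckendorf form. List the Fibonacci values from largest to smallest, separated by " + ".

46368 + 17711 + 4181 + 1597 + 377 + 89 + 21 + 8 + 3 + 1

Greedily peel off the largest Fibonacci term at each step:
70356 − 46368 = 23988
23988 − 17711 = 6277
6277 − 4181 = 2096
2096 − 1597 = 499
499 − 377 = 122
122 − 89 = 33
33 − 21 = 12
12 − 8 = 4
4 − 3 = 1
1 − 1 = 0
So 70356 = 46368 + 17711 + 4181 + 1597 + 377 + 89 + 21 + 8 + 3 + 1, with no two terms consecutive in the sequence.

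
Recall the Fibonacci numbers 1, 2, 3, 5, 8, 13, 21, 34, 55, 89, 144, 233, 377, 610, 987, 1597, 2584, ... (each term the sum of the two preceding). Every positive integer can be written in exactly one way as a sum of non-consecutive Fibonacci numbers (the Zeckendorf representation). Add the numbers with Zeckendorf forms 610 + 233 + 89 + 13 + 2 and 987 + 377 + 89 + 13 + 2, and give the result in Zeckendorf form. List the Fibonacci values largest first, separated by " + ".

The two numbers are 947 and 1468, so their sum is 2415.
1597 ≤ 2415 < 2584, so take 1597; remainder 818
610 ≤ 818 < 987, so take 610; remainder 208
144 ≤ 208 < 233, so take 144; remainder 64
55 ≤ 64 < 89, so take 55; remainder 9
8 ≤ 9 < 13, so take 8; remainder 1
1 ≤ 1 < 2, so take 1; remainder 0

1597 + 610 + 144 + 55 + 8 + 1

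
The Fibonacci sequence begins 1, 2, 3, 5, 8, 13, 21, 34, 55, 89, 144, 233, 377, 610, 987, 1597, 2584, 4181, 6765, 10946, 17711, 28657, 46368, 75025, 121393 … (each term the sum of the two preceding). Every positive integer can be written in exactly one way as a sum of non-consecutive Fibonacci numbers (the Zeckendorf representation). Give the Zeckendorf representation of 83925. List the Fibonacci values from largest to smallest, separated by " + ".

75025 + 6765 + 1597 + 377 + 144 + 13 + 3 + 1

83925: greatest Fibonacci not exceeding it is 75025, leaving 8900
8900: greatest Fibonacci not exceeding it is 6765, leaving 2135
2135: greatest Fibonacci not exceeding it is 1597, leaving 538
538: greatest Fibonacci not exceeding it is 377, leaving 161
161: greatest Fibonacci not exceeding it is 144, leaving 17
17: greatest Fibonacci not exceeding it is 13, leaving 4
4: greatest Fibonacci not exceeding it is 3, leaving 1
1: greatest Fibonacci not exceeding it is 1, leaving 0
So 83925 = 75025 + 6765 + 1597 + 377 + 144 + 13 + 3 + 1, with no two terms consecutive in the sequence.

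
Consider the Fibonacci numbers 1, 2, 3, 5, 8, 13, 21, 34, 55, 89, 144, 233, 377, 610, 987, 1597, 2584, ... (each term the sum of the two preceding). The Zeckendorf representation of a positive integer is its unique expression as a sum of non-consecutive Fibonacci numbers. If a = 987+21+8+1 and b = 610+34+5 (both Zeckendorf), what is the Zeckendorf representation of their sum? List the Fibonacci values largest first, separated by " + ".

The two numbers are 1017 and 649, so their sum is 1666.
1666 − 1597 = 69
69 − 55 = 14
14 − 13 = 1
1 − 1 = 0

1597 + 55 + 13 + 1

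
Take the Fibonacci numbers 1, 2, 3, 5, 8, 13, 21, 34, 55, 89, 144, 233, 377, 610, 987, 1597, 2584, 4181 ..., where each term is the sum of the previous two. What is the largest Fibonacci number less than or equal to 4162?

2584

2584 ≤ 4162 < 4181, so the largest Fibonacci number not exceeding 4162 is 2584.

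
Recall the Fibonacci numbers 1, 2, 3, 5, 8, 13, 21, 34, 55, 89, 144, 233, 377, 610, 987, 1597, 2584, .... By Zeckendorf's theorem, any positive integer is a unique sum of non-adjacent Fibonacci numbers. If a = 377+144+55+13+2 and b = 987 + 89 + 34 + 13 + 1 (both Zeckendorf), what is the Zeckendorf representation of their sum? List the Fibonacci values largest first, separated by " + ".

1597 + 89 + 21 + 8

The two numbers are 591 and 1124, so their sum is 1715.
1597 ≤ 1715 < 2584, so take 1597; remainder 118
89 ≤ 118 < 144, so take 89; remainder 29
21 ≤ 29 < 34, so take 21; remainder 8
8 ≤ 8 < 13, so take 8; remainder 0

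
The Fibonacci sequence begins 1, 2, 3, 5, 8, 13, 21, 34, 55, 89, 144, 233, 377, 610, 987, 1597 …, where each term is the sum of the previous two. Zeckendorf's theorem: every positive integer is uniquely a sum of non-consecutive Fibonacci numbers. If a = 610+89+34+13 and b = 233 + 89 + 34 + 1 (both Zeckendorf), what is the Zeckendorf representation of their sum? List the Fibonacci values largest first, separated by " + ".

The two numbers are 746 and 357, so their sum is 1103.
Greedily peel off the largest Fibonacci term at each step:
1103 − 987 = 116
116 − 89 = 27
27 − 21 = 6
6 − 5 = 1
1 − 1 = 0

987 + 89 + 21 + 5 + 1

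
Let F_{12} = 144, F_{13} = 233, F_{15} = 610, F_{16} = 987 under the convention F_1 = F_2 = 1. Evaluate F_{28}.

317811

By the addition formula F_{m+n} = F_m F_{n+1} + F_{m−1} F_n with m=13, n=15: F_{28} = 233·987 + 144·610 = 229971 + 87840 = 317811.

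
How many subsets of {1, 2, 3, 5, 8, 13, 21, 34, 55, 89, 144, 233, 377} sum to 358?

7

358 = 233+89+34+2 = 233+89+21+13+2 = 233+89+21+8+5+2 = 233+55+34+21+13+2 = … (3 more), for 7 in all.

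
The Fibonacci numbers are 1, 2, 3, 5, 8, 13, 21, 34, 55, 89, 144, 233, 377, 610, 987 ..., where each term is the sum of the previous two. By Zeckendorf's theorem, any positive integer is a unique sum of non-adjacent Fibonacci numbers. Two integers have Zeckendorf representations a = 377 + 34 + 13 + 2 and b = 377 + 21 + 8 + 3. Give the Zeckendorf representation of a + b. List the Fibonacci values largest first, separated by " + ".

610 + 144 + 55 + 21 + 5

The two numbers are 426 and 409, so their sum is 835.
subtract 610 from 835: 225 remains
subtract 144 from 225: 81 remains
subtract 55 from 81: 26 remains
subtract 21 from 26: 5 remains
subtract 5 from 5: 0 remains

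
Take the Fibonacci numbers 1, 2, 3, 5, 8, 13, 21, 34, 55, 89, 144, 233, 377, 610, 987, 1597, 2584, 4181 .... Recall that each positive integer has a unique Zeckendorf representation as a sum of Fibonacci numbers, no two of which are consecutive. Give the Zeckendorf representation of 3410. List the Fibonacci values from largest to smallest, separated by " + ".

2584 + 610 + 144 + 55 + 13 + 3 + 1

largest Fibonacci ≤ 3410 is 2584; 3410 − 2584 = 826
largest Fibonacci ≤ 826 is 610; 826 − 610 = 216
largest Fibonacci ≤ 216 is 144; 216 − 144 = 72
largest Fibonacci ≤ 72 is 55; 72 − 55 = 17
largest Fibonacci ≤ 17 is 13; 17 − 13 = 4
largest Fibonacci ≤ 4 is 3; 4 − 3 = 1
largest Fibonacci ≤ 1 is 1; 1 − 1 = 0
So 3410 = 2584 + 610 + 144 + 55 + 13 + 3 + 1, with no two terms consecutive in the sequence.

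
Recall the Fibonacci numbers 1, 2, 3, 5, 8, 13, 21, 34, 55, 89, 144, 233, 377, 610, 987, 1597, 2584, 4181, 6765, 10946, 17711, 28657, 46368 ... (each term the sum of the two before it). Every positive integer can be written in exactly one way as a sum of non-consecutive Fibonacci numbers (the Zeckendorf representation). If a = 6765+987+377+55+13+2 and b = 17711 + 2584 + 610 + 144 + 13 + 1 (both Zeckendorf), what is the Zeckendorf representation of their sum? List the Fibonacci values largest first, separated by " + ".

28657 + 377 + 144 + 55 + 21 + 8

The two numbers are 8199 and 21063, so their sum is 29262.
29262 − 28657 = 605
605 − 377 = 228
228 − 144 = 84
84 − 55 = 29
29 − 21 = 8
8 − 8 = 0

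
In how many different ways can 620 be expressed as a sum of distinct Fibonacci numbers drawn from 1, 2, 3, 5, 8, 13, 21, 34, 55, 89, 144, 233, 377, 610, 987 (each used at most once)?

Each representation comes from the Zeckendorf form by replacing some F_k with F_{k−1} + F_{k−2} where possible.
620 = 610+8+2 = 610+5+3+2 = 377+233+8+2 = 377+233+5+3+2 = 377+144+89+8+2 = … (5 more), for 10 in all.

10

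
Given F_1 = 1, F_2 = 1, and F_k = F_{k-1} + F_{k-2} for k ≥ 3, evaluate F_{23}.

28657

Iterating the recurrence up to F_{17} = 1597 and F_{16} = 987:
F_{18} = F_{17} + F_{16} = 1597 + 987 = 2584
F_{19} = F_{18} + F_{17} = 2584 + 1597 = 4181
F_{20} = F_{19} + F_{18} = 4181 + 2584 = 6765
F_{21} = F_{20} + F_{19} = 6765 + 4181 = 10946
F_{22} = F_{21} + F_{20} = 10946 + 6765 = 17711
F_{23} = F_{22} + F_{21} = 17711 + 10946 = 28657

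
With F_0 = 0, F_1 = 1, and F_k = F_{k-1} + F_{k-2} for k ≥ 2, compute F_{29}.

514229

Iterating the recurrence up to F_{21} = 10946 and F_{20} = 6765:
F_{22} = F_{21} + F_{20} = 10946 + 6765 = 17711
F_{23} = F_{22} + F_{21} = 17711 + 10946 = 28657
F_{24} = F_{23} + F_{22} = 28657 + 17711 = 46368
F_{25} = F_{24} + F_{23} = 46368 + 28657 = 75025
F_{26} = F_{25} + F_{24} = 75025 + 46368 = 121393
F_{27} = F_{26} + F_{25} = 121393 + 75025 = 196418
F_{28} = F_{27} + F_{26} = 196418 + 121393 = 317811
F_{29} = F_{28} + F_{27} = 317811 + 196418 = 514229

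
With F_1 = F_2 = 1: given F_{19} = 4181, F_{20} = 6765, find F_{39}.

By the addition formula F_{m+n} = F_m F_{n+1} + F_{m−1} F_n with m=20, n=19: F_{39} = 6765·6765 + 4181·4181 = 45765225 + 17480761 = 63245986.

63245986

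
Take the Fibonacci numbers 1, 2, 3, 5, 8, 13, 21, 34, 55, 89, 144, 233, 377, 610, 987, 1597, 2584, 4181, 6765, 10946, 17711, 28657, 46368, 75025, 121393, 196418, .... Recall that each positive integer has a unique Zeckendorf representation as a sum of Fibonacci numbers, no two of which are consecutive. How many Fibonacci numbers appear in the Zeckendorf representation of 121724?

Greedily peel off the largest Fibonacci term at each step:
take 121393 (≤ 121724); 121724 − 121393 = 331
take 233 (≤ 331); 331 − 233 = 98
take 89 (≤ 98); 98 − 89 = 9
take 8 (≤ 9); 9 − 8 = 1
take 1 (≤ 1); 1 − 1 = 0
121724 = 121393 + 233 + 89 + 8 + 1, which has 5 terms.

5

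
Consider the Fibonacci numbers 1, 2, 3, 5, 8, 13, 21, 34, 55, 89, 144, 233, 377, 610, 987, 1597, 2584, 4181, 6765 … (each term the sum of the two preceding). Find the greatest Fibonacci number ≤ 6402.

4181 ≤ 6402 < 6765, so the largest Fibonacci number not exceeding 6402 is 4181.

4181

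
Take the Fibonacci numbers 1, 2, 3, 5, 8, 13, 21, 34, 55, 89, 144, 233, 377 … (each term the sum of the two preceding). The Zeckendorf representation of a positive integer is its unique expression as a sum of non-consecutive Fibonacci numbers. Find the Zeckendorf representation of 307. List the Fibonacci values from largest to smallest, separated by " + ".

233 + 55 + 13 + 5 + 1

take 233 (≤ 307); 307 − 233 = 74
take 55 (≤ 74); 74 − 55 = 19
take 13 (≤ 19); 19 − 13 = 6
take 5 (≤ 6); 6 − 5 = 1
take 1 (≤ 1); 1 − 1 = 0
So 307 = 233 + 55 + 13 + 5 + 1, with no two terms consecutive in the sequence.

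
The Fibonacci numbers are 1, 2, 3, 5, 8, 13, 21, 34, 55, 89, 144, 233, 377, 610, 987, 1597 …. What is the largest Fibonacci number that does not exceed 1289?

987

987 ≤ 1289 < 1597, so the largest Fibonacci number not exceeding 1289 is 987.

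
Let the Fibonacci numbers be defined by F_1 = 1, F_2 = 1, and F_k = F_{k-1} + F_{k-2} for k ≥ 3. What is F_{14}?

377

Iterating the recurrence up to F_{7} = 13 and F_{6} = 8:
F_{8} = F_{7} + F_{6} = 13 + 8 = 21
F_{9} = F_{8} + F_{7} = 21 + 13 = 34
F_{10} = F_{9} + F_{8} = 34 + 21 = 55
F_{11} = F_{10} + F_{9} = 55 + 34 = 89
F_{12} = F_{11} + F_{10} = 89 + 55 = 144
F_{13} = F_{12} + F_{11} = 144 + 89 = 233
F_{14} = F_{13} + F_{12} = 233 + 144 = 377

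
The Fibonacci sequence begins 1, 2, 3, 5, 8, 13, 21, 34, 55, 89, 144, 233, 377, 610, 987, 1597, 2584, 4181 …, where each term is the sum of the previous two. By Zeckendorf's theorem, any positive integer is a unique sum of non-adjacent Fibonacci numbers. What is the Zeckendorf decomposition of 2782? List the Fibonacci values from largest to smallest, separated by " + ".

2584 + 144 + 34 + 13 + 5 + 2

2584 ≤ 2782 < 4181, so take 2584; remainder 198
144 ≤ 198 < 233, so take 144; remainder 54
34 ≤ 54 < 55, so take 34; remainder 20
13 ≤ 20 < 21, so take 13; remainder 7
5 ≤ 7 < 8, so take 5; remainder 2
2 ≤ 2 < 3, so take 2; remainder 0
So 2782 = 2584 + 144 + 34 + 13 + 5 + 2, with no two terms consecutive in the sequence.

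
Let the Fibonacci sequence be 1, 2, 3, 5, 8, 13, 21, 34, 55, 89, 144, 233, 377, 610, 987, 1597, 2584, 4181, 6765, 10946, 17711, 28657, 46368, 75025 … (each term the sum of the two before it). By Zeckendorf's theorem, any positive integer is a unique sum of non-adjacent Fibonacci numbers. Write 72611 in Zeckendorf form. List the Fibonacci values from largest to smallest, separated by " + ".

Repeatedly subtract the largest Fibonacci number that fits:
72611 − 46368 = 26243
26243 − 17711 = 8532
8532 − 6765 = 1767
1767 − 1597 = 170
170 − 144 = 26
26 − 21 = 5
5 − 5 = 0
So 72611 = 46368 + 17711 + 6765 + 1597 + 144 + 21 + 5, with no two terms consecutive in the sequence.

46368 + 17711 + 6765 + 1597 + 144 + 21 + 5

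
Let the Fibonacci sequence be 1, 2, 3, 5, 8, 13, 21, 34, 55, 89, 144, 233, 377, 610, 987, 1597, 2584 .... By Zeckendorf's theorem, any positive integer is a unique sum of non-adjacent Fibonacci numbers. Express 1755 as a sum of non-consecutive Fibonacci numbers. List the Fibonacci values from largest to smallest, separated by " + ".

Repeatedly subtract the largest Fibonacci number that fits:
largest Fibonacci ≤ 1755 is 1597; 1755 − 1597 = 158
largest Fibonacci ≤ 158 is 144; 158 − 144 = 14
largest Fibonacci ≤ 14 is 13; 14 − 13 = 1
largest Fibonacci ≤ 1 is 1; 1 − 1 = 0
So 1755 = 1597 + 144 + 13 + 1, with no two terms consecutive in the sequence.

1597 + 144 + 13 + 1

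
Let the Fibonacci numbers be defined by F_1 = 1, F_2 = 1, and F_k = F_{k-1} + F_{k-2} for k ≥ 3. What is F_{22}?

17711

Iterating the recurrence up to F_{15} = 610 and F_{14} = 377:
F_{16} = F_{15} + F_{14} = 610 + 377 = 987
F_{17} = F_{16} + F_{15} = 987 + 610 = 1597
F_{18} = F_{17} + F_{16} = 1597 + 987 = 2584
F_{19} = F_{18} + F_{17} = 2584 + 1597 = 4181
F_{20} = F_{19} + F_{18} = 4181 + 2584 = 6765
F_{21} = F_{20} + F_{19} = 6765 + 4181 = 10946
F_{22} = F_{21} + F_{20} = 10946 + 6765 = 17711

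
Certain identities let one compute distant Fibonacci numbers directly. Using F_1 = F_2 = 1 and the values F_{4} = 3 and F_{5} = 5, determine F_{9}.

By F_{2k+1} = F_k² + F_{k+1}²: F_{9} = 3² + 5² = 9 + 25 = 34.

34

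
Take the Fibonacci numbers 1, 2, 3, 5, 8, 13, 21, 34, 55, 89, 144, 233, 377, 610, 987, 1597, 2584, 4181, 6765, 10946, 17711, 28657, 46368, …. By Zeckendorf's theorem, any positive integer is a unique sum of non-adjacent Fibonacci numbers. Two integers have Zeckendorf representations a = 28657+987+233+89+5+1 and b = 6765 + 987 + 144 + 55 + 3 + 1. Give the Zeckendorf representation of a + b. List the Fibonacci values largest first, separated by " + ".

The two numbers are 29972 and 7955, so their sum is 37927.
Repeatedly subtract the largest Fibonacci number that fits:
37927: greatest Fibonacci not exceeding it is 28657, leaving 9270
9270: greatest Fibonacci not exceeding it is 6765, leaving 2505
2505: greatest Fibonacci not exceeding it is 1597, leaving 908
908: greatest Fibonacci not exceeding it is 610, leaving 298
298: greatest Fibonacci not exceeding it is 233, leaving 65
65: greatest Fibonacci not exceeding it is 55, leaving 10
10: greatest Fibonacci not exceeding it is 8, leaving 2
2: greatest Fibonacci not exceeding it is 2, leaving 0

28657 + 6765 + 1597 + 610 + 233 + 55 + 8 + 2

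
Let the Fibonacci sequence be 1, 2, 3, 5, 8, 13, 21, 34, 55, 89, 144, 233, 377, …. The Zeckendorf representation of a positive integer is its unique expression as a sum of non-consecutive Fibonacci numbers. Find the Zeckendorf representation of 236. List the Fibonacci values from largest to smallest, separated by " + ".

Greedily peel off the largest Fibonacci term at each step:
subtract 233 from 236: 3 remains
subtract 3 from 3: 0 remains
So 236 = 233 + 3, with no two terms consecutive in the sequence.

233 + 3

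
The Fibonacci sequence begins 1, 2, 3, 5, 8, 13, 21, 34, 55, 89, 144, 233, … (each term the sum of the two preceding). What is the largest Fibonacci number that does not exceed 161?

144 ≤ 161 < 233, so the largest Fibonacci number not exceeding 161 is 144.

144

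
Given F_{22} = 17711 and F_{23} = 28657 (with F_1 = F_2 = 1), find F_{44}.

By the doubling identity F_{2k} = F_k(2F_{k+1} − F_k): F_{44} = 17711·(2·28657 − 17711) = 17711·39603 = 701408733.

701408733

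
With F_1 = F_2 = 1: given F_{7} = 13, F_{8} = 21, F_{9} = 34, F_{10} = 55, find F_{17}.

By the addition formula F_{m+n} = F_m F_{n+1} + F_{m−1} F_n with m=8, n=9: F_{17} = 21·55 + 13·34 = 1155 + 442 = 1597.

1597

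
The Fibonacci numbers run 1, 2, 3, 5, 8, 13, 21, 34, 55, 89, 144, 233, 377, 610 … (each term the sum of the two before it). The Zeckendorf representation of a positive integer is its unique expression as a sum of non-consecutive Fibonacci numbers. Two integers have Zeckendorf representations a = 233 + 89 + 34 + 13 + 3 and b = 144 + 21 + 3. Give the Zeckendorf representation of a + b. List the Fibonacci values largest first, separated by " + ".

377 + 144 + 13 + 5 + 1

The two numbers are 372 and 168, so their sum is 540.
largest Fibonacci ≤ 540 is 377; 540 − 377 = 163
largest Fibonacci ≤ 163 is 144; 163 − 144 = 19
largest Fibonacci ≤ 19 is 13; 19 − 13 = 6
largest Fibonacci ≤ 6 is 5; 6 − 5 = 1
largest Fibonacci ≤ 1 is 1; 1 − 1 = 0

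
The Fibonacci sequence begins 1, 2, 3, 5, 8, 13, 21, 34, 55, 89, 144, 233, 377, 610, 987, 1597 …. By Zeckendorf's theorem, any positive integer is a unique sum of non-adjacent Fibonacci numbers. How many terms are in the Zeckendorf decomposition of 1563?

Repeatedly subtract the largest Fibonacci number that fits:
largest Fibonacci ≤ 1563 is 987; 1563 − 987 = 576
largest Fibonacci ≤ 576 is 377; 576 − 377 = 199
largest Fibonacci ≤ 199 is 144; 199 − 144 = 55
largest Fibonacci ≤ 55 is 55; 55 − 55 = 0
1563 = 987 + 377 + 144 + 55, which has 4 terms.

4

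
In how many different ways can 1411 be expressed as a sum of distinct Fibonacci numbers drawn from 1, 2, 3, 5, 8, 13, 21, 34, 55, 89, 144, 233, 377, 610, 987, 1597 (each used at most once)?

25

Starting from the Zeckendorf form and repeatedly splitting a term F_k into F_{k−1} + F_{k−2} (when neither is already used) reaches every representation.
1411 = 987+377+34+13 = 987+377+34+8+5 = 987+233+144+34+13 = 987+377+34+8+3+2 = 987+377+21+13+8+5 = … (20 more), for 25 in all.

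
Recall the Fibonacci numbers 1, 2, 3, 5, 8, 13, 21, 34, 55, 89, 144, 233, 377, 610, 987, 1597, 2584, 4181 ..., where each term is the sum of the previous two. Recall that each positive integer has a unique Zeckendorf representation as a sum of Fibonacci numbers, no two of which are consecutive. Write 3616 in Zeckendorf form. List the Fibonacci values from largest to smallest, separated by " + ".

2584 + 987 + 34 + 8 + 3

subtract 2584 from 3616: 1032 remains
subtract 987 from 1032: 45 remains
subtract 34 from 45: 11 remains
subtract 8 from 11: 3 remains
subtract 3 from 3: 0 remains
So 3616 = 2584 + 987 + 34 + 8 + 3, with no two terms consecutive in the sequence.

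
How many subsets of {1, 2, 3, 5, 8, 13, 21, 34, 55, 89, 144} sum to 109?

2

Each representation comes from the Zeckendorf form by replacing some F_k with F_{k−1} + F_{k−2} where possible.
109 = 89+13+5+2 = 55+34+13+5+2 — 2 representations.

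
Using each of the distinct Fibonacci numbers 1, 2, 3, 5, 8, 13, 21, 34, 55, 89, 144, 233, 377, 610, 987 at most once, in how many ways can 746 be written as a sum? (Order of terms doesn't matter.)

16

746 = 610+89+34+13 = 610+89+34+8+5 = 377+233+89+34+13 = … (13 more), for 16 in all.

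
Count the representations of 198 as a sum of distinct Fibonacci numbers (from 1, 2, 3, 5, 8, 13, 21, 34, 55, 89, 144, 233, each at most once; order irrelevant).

198 = 144+34+13+5+2 = 89+55+34+13+5+2 — 2 representations.

2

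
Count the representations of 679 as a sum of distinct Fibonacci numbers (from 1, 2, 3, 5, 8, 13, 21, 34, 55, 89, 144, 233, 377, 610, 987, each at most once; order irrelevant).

18

679 = 610+55+13+1 = 610+55+8+5+1 = 610+34+21+13+1 = … (15 more), for 18 in all.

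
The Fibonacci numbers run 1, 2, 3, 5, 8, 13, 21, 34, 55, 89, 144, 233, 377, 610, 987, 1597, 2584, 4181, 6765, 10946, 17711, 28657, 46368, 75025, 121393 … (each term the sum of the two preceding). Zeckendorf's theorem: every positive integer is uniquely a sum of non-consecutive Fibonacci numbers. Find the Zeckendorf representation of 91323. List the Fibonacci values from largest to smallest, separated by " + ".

largest Fibonacci ≤ 91323 is 75025; 91323 − 75025 = 16298
largest Fibonacci ≤ 16298 is 10946; 16298 − 10946 = 5352
largest Fibonacci ≤ 5352 is 4181; 5352 − 4181 = 1171
largest Fibonacci ≤ 1171 is 987; 1171 − 987 = 184
largest Fibonacci ≤ 184 is 144; 184 − 144 = 40
largest Fibonacci ≤ 40 is 34; 40 − 34 = 6
largest Fibonacci ≤ 6 is 5; 6 − 5 = 1
largest Fibonacci ≤ 1 is 1; 1 − 1 = 0
So 91323 = 75025 + 10946 + 4181 + 987 + 144 + 34 + 5 + 1, with no two terms consecutive in the sequence.

75025 + 10946 + 4181 + 987 + 144 + 34 + 5 + 1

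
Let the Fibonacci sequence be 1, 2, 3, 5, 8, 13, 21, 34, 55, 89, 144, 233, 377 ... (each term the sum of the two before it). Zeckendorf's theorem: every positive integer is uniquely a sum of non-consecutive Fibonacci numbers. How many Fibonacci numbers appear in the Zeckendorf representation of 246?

2

largest Fibonacci ≤ 246 is 233; 246 − 233 = 13
largest Fibonacci ≤ 13 is 13; 13 − 13 = 0
246 = 233 + 13, which has 2 terms.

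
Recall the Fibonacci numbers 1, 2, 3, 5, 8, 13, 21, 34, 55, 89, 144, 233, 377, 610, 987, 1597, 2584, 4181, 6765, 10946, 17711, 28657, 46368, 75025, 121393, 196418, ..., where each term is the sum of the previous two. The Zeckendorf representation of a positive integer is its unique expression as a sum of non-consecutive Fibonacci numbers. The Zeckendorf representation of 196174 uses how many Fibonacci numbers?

Repeatedly subtract the largest Fibonacci number that fits:
largest Fibonacci ≤ 196174 is 121393; 196174 − 121393 = 74781
largest Fibonacci ≤ 74781 is 46368; 74781 − 46368 = 28413
largest Fibonacci ≤ 28413 is 17711; 28413 − 17711 = 10702
largest Fibonacci ≤ 10702 is 6765; 10702 − 6765 = 3937
largest Fibonacci ≤ 3937 is 2584; 3937 − 2584 = 1353
largest Fibonacci ≤ 1353 is 987; 1353 − 987 = 366
largest Fibonacci ≤ 366 is 233; 366 − 233 = 133
largest Fibonacci ≤ 133 is 89; 133 − 89 = 44
largest Fibonacci ≤ 44 is 34; 44 − 34 = 10
largest Fibonacci ≤ 10 is 8; 10 − 8 = 2
largest Fibonacci ≤ 2 is 2; 2 − 2 = 0
196174 = 121393 + 46368 + 17711 + 6765 + 2584 + 987 + 233 + 89 + 34 + 8 + 2, which has 11 terms.

11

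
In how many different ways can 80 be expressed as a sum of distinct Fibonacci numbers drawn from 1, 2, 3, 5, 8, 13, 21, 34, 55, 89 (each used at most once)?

Each representation comes from the Zeckendorf form by replacing some F_k with F_{k−1} + F_{k−2} where possible.
80 = 55+21+3+1 = 55+13+8+3+1 = 34+21+13+8+3+1 — 3 representations.

3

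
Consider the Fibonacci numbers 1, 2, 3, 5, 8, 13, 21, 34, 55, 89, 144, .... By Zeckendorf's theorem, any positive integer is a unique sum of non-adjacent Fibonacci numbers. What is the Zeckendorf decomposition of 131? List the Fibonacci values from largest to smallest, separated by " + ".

89 + 34 + 8

Greedy algorithm:
subtract 89 from 131: 42 remains
subtract 34 from 42: 8 remains
subtract 8 from 8: 0 remains
So 131 = 89 + 34 + 8, with no two terms consecutive in the sequence.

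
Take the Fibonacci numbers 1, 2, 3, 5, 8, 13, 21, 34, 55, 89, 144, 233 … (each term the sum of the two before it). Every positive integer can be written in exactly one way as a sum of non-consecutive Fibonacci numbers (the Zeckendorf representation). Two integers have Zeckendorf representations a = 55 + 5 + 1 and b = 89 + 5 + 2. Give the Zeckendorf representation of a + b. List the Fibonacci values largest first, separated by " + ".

144 + 13

The two numbers are 61 and 96, so their sum is 157.
157: greatest Fibonacci not exceeding it is 144, leaving 13
13: greatest Fibonacci not exceeding it is 13, leaving 0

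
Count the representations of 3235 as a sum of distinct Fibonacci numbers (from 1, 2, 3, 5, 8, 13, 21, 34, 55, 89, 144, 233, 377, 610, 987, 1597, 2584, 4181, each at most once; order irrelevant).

Starting from the Zeckendorf form and repeatedly splitting a term F_k into F_{k−1} + F_{k−2} (when neither is already used) reaches every representation.
3235 = 2584+610+34+5+2 = 2584+610+21+13+5+2 = 2584+377+233+34+5+2 = 1597+987+610+34+5+2 = … (10 more), for 14 in all.

14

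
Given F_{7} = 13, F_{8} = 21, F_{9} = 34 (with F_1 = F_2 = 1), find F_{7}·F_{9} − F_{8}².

1

13·34 − 21² = 442 − 441 = 1. (Cassini's identity: F_{k−1}F_{k+1} − F_k² = (−1)^k.)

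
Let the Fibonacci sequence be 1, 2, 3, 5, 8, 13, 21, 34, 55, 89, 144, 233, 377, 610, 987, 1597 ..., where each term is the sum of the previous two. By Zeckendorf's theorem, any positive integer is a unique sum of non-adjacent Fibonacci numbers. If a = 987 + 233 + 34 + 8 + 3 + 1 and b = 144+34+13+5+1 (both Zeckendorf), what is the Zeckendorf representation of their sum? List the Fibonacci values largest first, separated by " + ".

The two numbers are 1266 and 197, so their sum is 1463.
987 ≤ 1463 < 1597, so take 987; remainder 476
377 ≤ 476 < 610, so take 377; remainder 99
89 ≤ 99 < 144, so take 89; remainder 10
8 ≤ 10 < 13, so take 8; remainder 2
2 ≤ 2 < 3, so take 2; remainder 0

987 + 377 + 89 + 8 + 2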